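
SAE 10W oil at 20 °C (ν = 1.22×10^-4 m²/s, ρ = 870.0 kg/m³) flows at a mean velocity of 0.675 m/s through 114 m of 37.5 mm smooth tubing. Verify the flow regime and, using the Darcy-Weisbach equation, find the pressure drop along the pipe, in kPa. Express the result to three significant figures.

Δp ≈ 186 kPa

Re = VD/ν = 0.675·0.03750/1.22×10^-4 = 207 → laminar (Re < 2300)
f = 64/Re = 0.3085
h_f = f(L/D)V²/(2g) = 0.3085·(114/0.03750)·0.675²/(2·9.81) = 21.78 m
Δp = ρg·h_f = 870.0·9.81·21.78 = 185.9 kPa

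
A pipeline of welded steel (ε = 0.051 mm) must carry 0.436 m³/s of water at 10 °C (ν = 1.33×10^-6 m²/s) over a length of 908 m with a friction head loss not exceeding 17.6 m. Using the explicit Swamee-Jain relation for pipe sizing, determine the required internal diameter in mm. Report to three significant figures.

D ≈ 411 mm

Swamee-Jain (Type III): D = 0.66·[ε^1.25·(LQ²/(gh_f))^4.75 + ν·Q^9.4·(L/(gh_f))^5.2]^0.04
LQ²/(gh_f) = 0.9997; L/(gh_f) = 5.259
Term 1 = ε^1.25·(…)^4.75 = 4.30×10^-6; Term 2 = ν·Q^9.4·(…)^5.2 = 3.05×10^-6
D = 0.66·(4.30×10^-6 + 3.05×10^-6)^0.04 = 0.4113 m = 411 mm
Check: V = 3.28 m/s, Re = 1.01×10^6, f = 0.01383, h_f = 16.8 m ≈ 17.6 m ✓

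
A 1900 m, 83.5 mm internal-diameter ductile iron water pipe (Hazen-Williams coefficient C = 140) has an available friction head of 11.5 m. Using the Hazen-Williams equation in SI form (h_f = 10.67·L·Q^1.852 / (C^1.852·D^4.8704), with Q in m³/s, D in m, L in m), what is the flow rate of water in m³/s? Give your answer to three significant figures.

Rearranging: Q = [h_f·C^1.852·D^4.8704 / (10.67·L)]^(1/1.852)
Q = [11.5·140^1.852·0.0835^4.8704 / (10.67·1900)]^0.540 = 0.003610 m³/s

Q ≈ 0.00361 m³/s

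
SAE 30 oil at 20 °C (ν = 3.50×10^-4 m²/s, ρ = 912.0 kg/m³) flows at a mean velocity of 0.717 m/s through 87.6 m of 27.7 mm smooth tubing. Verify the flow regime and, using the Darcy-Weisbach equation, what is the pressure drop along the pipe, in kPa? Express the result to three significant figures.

Δp ≈ 836 kPa

Re = VD/ν = 0.717·0.02770/3.50×10^-4 = 56.7 → laminar (Re < 2300)
f = 64/Re = 1.128
h_f = f(L/D)V²/(2g) = 1.128·(87.6/0.02770)·0.717²/(2·9.81) = 93.46 m
Δp = ρg·h_f = 912.0·9.81·93.46 = 836.1 kPa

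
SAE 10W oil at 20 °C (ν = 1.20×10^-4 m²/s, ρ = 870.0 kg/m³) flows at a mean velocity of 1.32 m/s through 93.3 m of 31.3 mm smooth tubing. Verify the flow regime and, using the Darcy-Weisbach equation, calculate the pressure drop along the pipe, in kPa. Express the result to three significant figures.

Re = VD/ν = 1.32·0.03130/1.20×10^-4 = 344 → laminar (Re < 2300)
f = 64/Re = 0.1859
h_f = f(L/D)V²/(2g) = 0.1859·(93.3/0.03130)·1.32²/(2·9.81) = 49.21 m
Δp = ρg·h_f = 870.0·9.81·49.21 = 420.0 kPa

Δp ≈ 420 kPa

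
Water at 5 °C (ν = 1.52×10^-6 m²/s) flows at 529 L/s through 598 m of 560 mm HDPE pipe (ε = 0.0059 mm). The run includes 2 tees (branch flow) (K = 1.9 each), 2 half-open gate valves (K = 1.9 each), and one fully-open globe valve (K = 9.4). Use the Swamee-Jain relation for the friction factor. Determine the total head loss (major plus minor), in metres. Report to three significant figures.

H_L ≈ 7.09 m

V = 4Q/(πD²) = 2.148 m/s; V²/2g = 0.2351 m
Re = 7.91×10^5, ε/D = 1.05×10^-5 → f = 0.01230 (Swamee-Jain)
Major: h_f = f(L/D)·V²/2g = 0.01230·1068·0.2351 = 3.089 m
Minor: ΣK = 17.0; h_m = ΣK·V²/2g = 3.997 m
Total H_L = 3.089 + 3.997 = 7.086 m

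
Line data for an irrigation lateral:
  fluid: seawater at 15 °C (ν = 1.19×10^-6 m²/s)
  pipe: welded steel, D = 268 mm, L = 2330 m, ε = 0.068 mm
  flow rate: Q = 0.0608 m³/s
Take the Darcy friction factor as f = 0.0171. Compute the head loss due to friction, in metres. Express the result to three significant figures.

V = 4Q/(πD²) = 4·0.0608/(π·0.268²) = 1.078 m/s
h_f = f(L/D)V²/(2g) = 0.01710·(2330/0.268)·1.078²/(2·9.81) = 8.803 m

h_f ≈ 8.80 m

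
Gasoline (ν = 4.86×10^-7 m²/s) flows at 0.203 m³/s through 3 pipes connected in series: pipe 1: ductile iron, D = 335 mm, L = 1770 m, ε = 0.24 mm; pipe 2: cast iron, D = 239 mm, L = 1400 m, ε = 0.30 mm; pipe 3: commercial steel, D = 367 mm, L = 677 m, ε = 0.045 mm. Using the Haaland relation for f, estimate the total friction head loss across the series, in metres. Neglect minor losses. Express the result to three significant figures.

H ≈ 159 m

Pipe 1: V = 2.303 m/s, Re = 1.59×10^6, ε/D = 7.16×10^-4, f = 0.01839, h_1 = f(L/D)V²/2g = 26.26 m
Pipe 2: V = 4.525 m/s, Re = 2.23×10^6, ε/D = 0.00126, f = 0.02091, h_2 = f(L/D)V²/2g = 127.8 m
Pipe 3: V = 1.919 m/s, Re = 1.45×10^6, ε/D = 1.23×10^-4, f = 0.01333, h_3 = f(L/D)V²/2g = 4.615 m
Series → Q common, losses add: H = Σh = 158.7 m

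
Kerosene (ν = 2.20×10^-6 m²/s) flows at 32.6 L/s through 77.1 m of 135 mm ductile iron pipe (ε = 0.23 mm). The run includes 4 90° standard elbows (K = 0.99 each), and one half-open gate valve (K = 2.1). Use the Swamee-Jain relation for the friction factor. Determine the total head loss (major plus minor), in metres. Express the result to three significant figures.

V = 4Q/(πD²) = 2.278 m/s; V²/2g = 0.2644 m
Re = 1.40×10^5, ε/D = 0.00170 → f = 0.02403 (Swamee-Jain)
Major: h_f = f(L/D)·V²/2g = 0.02403·571.1·0.2644 = 3.628 m
Minor: ΣK = 6.06; h_m = ΣK·V²/2g = 1.602 m
Total H_L = 3.628 + 1.602 = 5.230 m

H_L ≈ 5.23 m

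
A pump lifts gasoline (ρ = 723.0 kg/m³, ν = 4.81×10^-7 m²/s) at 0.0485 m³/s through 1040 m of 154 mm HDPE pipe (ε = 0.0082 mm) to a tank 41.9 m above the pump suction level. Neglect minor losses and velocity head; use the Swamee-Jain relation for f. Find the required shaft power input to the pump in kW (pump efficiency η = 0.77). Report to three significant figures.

V = 4Q/(πD²) = 2.604 m/s; Re = 8.34×10^5; ε/D = 5.32×10^-5; f = 0.01301
h_f = f(L/D)V²/2g = 30.36 m
Total head H = z + h_f = 41.9 + 30.36 = 72.26 m
P_hyd = ρgQH = 723.0·9.81·0.0485·72.26 = 24.86 kW
P_shaft = P_hyd/η = 24.86/0.77 = 32.28 kW

P_shaft ≈ 32.3 kW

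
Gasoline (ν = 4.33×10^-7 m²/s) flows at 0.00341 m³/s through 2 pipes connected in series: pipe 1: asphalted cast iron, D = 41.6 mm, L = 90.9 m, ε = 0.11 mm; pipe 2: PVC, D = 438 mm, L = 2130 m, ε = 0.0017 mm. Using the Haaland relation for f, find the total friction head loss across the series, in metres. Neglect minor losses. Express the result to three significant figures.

H ≈ 18.1 m

Pipe 1: V = 2.509 m/s, Re = 2.41×10^5, ε/D = 0.00264, f = 0.02586, h_1 = f(L/D)V²/2g = 18.13 m
Pipe 2: V = 0.02263 m/s, Re = 2.29×10^4, ε/D = 3.88×10^-6, f = 0.02490, h_2 = f(L/D)V²/2g = 0.003161 m
Series → Q common, losses add: H = Σh = 18.13 m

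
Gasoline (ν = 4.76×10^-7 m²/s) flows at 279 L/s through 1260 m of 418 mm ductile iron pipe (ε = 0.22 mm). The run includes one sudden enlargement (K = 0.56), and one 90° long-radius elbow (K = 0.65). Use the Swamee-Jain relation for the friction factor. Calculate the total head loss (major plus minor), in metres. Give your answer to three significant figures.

V = 4Q/(πD²) = 2.033 m/s; V²/2g = 0.2107 m
Re = 1.79×10^6, ε/D = 5.26×10^-4 → f = 0.01725 (Swamee-Jain)
Major: h_f = f(L/D)·V²/2g = 0.01725·3014·0.2107 = 10.95 m
Minor: ΣK = 1.21; h_m = ΣK·V²/2g = 0.2549 m
Total H_L = 10.95 + 0.2549 = 11.21 m

H_L ≈ 11.2 m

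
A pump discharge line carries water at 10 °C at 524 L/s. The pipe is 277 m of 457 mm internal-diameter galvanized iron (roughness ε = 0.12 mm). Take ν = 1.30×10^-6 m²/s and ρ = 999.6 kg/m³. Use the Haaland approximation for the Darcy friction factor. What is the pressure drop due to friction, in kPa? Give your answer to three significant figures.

Δp ≈ 46.9 kPa

V = 4Q/(πD²) = 4·0.524/(π·0.457²) = 3.195 m/s
Re = VD/ν = 3.195·0.457/1.30×10^-6 = 1.12×10^6 → turbulent
ε/D = 0.12/457 = 2.63×10^-4
Haaland: f = 0.01518
h_f = f(L/D)V²/(2g) = 0.01518·(277/0.457)·3.195²/(2·9.81) = 4.786 m
Δp = ρg·h_f = 999.6·9.81·4.786 = 46.93 kPa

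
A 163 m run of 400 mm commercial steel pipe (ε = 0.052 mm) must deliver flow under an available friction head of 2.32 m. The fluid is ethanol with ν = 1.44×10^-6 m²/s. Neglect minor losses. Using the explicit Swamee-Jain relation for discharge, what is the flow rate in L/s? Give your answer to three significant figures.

Swamee-Jain (Type II): Q = -0.965·√(gD⁵h_f/L)·ln[ε/(3.7D) + √(3.17ν²L/(gD³h_f))]
√(gD⁵h_f/L) = √(9.81·0.400⁵·2.32/163) = 0.03781
ε/(3.7D) = 3.51×10^-5; √(3.17ν²L/(gD³h_f)) = 2.71×10^-5
Q = -0.965·0.03781·ln(6.226×10^-5) = 0.3534 m³/s
Check: V = 2.81 m/s, Re = 7.81×10^5, f = 0.01420, h_f = 2.33 m ≈ 2.32 m ✓

Q ≈ 353 L/s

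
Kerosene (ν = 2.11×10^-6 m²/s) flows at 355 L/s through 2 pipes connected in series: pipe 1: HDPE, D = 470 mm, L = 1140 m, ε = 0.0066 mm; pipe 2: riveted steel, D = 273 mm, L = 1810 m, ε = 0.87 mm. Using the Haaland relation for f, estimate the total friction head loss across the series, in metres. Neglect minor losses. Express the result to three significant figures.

Pipe 1: V = 2.046 m/s, Re = 4.56×10^5, ε/D = 1.40×10^-5, f = 0.01343, h_1 = f(L/D)V²/2g = 6.954 m
Pipe 2: V = 6.065 m/s, Re = 7.85×10^5, ε/D = 0.00319, f = 0.02682, h_2 = f(L/D)V²/2g = 333.3 m
Series → Q common, losses add: H = Σh = 340.3 m

H ≈ 340 m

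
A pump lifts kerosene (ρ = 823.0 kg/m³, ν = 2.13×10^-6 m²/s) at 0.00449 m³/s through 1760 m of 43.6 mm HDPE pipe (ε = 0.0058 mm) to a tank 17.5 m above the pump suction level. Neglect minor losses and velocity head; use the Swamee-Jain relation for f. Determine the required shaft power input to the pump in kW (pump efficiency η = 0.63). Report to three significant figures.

V = 4Q/(πD²) = 3.007 m/s; Re = 6.16×10^4; ε/D = 1.33×10^-4; f = 0.02042
h_f = f(L/D)V²/2g = 379.9 m
Total head H = z + h_f = 17.5 + 379.9 = 397.4 m
P_hyd = ρgQH = 823.0·9.81·0.00449·397.4 = 14.41 kW
P_shaft = P_hyd/η = 14.41/0.63 = 22.87 kW

P_shaft ≈ 22.9 kW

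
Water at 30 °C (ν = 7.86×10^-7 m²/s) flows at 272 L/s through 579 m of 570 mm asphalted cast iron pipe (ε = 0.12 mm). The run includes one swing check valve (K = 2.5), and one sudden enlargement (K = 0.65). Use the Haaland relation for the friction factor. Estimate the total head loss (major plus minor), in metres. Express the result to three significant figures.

V = 4Q/(πD²) = 1.066 m/s; V²/2g = 0.05791 m
Re = 7.73×10^5, ε/D = 2.11×10^-4 → f = 0.01492 (Haaland)
Major: h_f = f(L/D)·V²/2g = 0.01492·1016·0.05791 = 0.8779 m
Minor: ΣK = 3.15; h_m = ΣK·V²/2g = 0.1824 m
Total H_L = 0.8779 + 0.1824 = 1.060 m

H_L ≈ 1.06 m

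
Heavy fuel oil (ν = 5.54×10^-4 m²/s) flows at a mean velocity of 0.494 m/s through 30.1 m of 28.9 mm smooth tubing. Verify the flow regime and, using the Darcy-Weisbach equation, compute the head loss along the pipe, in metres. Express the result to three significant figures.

Re = VD/ν = 0.494·0.02890/5.54×10^-4 = 25.8 → laminar (Re < 2300)
f = 64/Re = 2.484
h_f = f(L/D)V²/(2g) = 2.484·(30.1/0.02890)·0.494²/(2·9.81) = 32.17 m

h_f ≈ 32.2 m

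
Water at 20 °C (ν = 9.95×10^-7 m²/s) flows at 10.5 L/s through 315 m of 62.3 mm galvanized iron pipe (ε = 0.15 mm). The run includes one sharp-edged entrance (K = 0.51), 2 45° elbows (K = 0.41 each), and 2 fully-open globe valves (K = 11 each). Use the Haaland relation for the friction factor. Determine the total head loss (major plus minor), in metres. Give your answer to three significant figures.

H_L ≈ 91.5 m

V = 4Q/(πD²) = 3.444 m/s; V²/2g = 0.6047 m
Re = 2.16×10^5, ε/D = 0.00241 → f = 0.02531 (Haaland)
Major: h_f = f(L/D)·V²/2g = 0.02531·5056·0.6047 = 77.40 m
Minor: ΣK = 23.3; h_m = ΣK·V²/2g = 14.11 m
Total H_L = 77.40 + 14.11 = 91.51 m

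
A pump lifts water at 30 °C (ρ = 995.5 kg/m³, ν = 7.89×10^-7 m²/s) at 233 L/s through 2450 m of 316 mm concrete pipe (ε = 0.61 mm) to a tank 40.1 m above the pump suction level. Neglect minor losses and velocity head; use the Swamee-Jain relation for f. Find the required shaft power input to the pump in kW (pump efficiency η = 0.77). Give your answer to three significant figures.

P_shaft ≈ 360 kW

V = 4Q/(πD²) = 2.971 m/s; Re = 1.19×10^6; ε/D = 0.00193; f = 0.02343
h_f = f(L/D)V²/2g = 81.72 m
Total head H = z + h_f = 40.1 + 81.72 = 121.8 m
P_hyd = ρgQH = 995.5·9.81·0.233·121.8 = 277.2 kW
P_shaft = P_hyd/η = 277.2/0.77 = 360.0 kW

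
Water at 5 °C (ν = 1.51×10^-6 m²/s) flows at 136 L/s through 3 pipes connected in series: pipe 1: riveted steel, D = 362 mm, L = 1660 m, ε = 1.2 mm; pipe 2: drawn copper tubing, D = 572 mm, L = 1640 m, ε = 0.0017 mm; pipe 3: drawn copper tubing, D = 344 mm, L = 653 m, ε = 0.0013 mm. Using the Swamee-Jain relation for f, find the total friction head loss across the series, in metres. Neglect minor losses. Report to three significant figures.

Pipe 1: V = 1.321 m/s, Re = 3.17×10^5, ε/D = 0.00331, f = 0.02745, h_1 = f(L/D)V²/2g = 11.20 m
Pipe 2: V = 0.5292 m/s, Re = 2.00×10^5, ε/D = 2.97×10^-6, f = 0.01555, h_2 = f(L/D)V²/2g = 0.6366 m
Pipe 3: V = 1.463 m/s, Re = 3.33×10^5, ε/D = 3.78×10^-6, f = 0.01414, h_3 = f(L/D)V²/2g = 2.930 m
Series → Q common, losses add: H = Σh = 14.77 m

H ≈ 14.8 m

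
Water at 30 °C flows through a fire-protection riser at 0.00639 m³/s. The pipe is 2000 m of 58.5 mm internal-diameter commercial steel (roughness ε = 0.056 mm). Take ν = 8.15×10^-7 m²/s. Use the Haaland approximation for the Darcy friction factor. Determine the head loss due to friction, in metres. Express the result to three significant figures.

h_f ≈ 206 m

V = 4Q/(πD²) = 4·0.00639/(π·0.0585²) = 2.377 m/s
Re = VD/ν = 2.377·0.0585/8.15×10^-7 = 1.71×10^5 → turbulent
ε/D = 0.056/58.5 = 9.57×10^-4
Haaland: f = 0.02094
h_f = f(L/D)V²/(2g) = 0.02094·(2000/0.0585)·2.377²/(2·9.81) = 206.2 m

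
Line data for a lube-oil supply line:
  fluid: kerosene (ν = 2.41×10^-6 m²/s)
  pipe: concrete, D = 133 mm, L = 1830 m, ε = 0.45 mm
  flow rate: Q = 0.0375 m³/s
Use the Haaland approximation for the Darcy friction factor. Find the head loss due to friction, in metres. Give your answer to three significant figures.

h_f ≈ 142 m

V = 4Q/(πD²) = 4·0.0375/(π·0.133²) = 2.699 m/s
Re = VD/ν = 2.699·0.133/2.41×10^-6 = 1.49×10^5 → turbulent
ε/D = 0.45/133 = 0.00338
Haaland: f = 0.02787
h_f = f(L/D)V²/(2g) = 0.02787·(1830/0.133)·2.699²/(2·9.81) = 142.4 m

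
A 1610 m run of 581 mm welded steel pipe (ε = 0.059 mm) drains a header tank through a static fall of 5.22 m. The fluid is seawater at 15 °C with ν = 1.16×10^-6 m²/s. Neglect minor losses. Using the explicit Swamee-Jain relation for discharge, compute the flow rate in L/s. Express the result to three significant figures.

Q ≈ 435 L/s

Swamee-Jain (Type II): Q = -0.965·√(gD⁵h_f/L)·ln[ε/(3.7D) + √(3.17ν²L/(gD³h_f))]
√(gD⁵h_f/L) = √(9.81·0.581⁵·5.22/1610) = 0.04589
ε/(3.7D) = 2.74×10^-5; √(3.17ν²L/(gD³h_f)) = 2.61×10^-5
Q = -0.965·0.04589·ln(5.360×10^-5) = 0.4355 m³/s
Check: V = 1.64 m/s, Re = 8.23×10^5, f = 0.01376, h_f = 5.24 m ≈ 5.22 m ✓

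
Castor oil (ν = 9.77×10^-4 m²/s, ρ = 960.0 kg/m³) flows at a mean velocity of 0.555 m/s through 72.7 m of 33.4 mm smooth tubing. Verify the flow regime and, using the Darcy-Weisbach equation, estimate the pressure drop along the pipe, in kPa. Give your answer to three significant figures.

Δp ≈ 1090 kPa

Re = VD/ν = 0.555·0.03340/9.77×10^-4 = 19.0 → laminar (Re < 2300)
f = 64/Re = 3.373
h_f = f(L/D)V²/(2g) = 3.373·(72.7/0.03340)·0.555²/(2·9.81) = 115.3 m
Δp = ρg·h_f = 960.0·9.81·115.3 = 1086 kPa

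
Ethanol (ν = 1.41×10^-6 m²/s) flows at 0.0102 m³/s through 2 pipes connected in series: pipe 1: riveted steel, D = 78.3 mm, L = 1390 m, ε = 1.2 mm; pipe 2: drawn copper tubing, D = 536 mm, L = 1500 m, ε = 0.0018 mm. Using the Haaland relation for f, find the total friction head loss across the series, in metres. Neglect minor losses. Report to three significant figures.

H ≈ 181 m

Pipe 1: V = 2.118 m/s, Re = 1.18×10^5, ε/D = 0.0153, f = 0.04449, h_1 = f(L/D)V²/2g = 180.6 m
Pipe 2: V = 0.04520 m/s, Re = 1.72×10^4, ε/D = 3.36×10^-6, f = 0.02676, h_2 = f(L/D)V²/2g = 0.007800 m
Series → Q common, losses add: H = Σh = 180.7 m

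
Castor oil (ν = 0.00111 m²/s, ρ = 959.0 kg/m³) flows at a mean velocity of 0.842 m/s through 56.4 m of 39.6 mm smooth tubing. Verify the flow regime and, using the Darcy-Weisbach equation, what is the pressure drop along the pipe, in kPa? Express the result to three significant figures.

Re = VD/ν = 0.842·0.03960/0.00111 = 30.0 → laminar (Re < 2300)
f = 64/Re = 2.131
h_f = f(L/D)V²/(2g) = 2.131·(56.4/0.03960)·0.842²/(2·9.81) = 109.6 m
Δp = ρg·h_f = 959.0·9.81·109.6 = 1032 kPa

Δp ≈ 1030 kPa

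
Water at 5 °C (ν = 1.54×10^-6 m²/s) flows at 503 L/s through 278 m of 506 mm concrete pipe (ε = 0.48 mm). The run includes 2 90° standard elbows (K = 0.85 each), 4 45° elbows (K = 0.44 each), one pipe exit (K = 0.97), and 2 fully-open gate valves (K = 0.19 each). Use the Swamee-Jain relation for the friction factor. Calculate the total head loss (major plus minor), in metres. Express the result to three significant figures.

H_L ≈ 5.01 m

V = 4Q/(πD²) = 2.501 m/s; V²/2g = 0.3189 m
Re = 8.22×10^5, ε/D = 9.49×10^-4 → f = 0.01987 (Swamee-Jain)
Major: h_f = f(L/D)·V²/2g = 0.01987·549.4·0.3189 = 3.481 m
Minor: ΣK = 4.81; h_m = ΣK·V²/2g = 1.534 m
Total H_L = 3.481 + 1.534 = 5.015 m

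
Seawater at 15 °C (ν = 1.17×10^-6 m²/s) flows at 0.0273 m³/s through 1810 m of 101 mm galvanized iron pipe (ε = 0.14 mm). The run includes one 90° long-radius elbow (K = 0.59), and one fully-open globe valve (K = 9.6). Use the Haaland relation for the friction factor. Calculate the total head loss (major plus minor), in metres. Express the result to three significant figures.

V = 4Q/(πD²) = 3.407 m/s; V²/2g = 0.5918 m
Re = 2.94×10^5, ε/D = 0.00139 → f = 0.02203 (Haaland)
Major: h_f = f(L/D)·V²/2g = 0.02203·17921·0.5918 = 233.6 m
Minor: ΣK = 10.2; h_m = ΣK·V²/2g = 6.030 m
Total H_L = 233.6 + 6.030 = 239.7 m

H_L ≈ 240 m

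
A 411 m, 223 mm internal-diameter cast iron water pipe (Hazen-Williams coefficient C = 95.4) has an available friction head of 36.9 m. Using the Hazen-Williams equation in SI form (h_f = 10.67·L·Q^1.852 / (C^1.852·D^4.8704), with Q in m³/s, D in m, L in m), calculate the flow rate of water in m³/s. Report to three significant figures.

Rearranging: Q = [h_f·C^1.852·D^4.8704 / (10.67·L)]^(1/1.852)
Q = [36.9·95.4^1.852·0.223^4.8704 / (10.67·411)]^0.540 = 0.1397 m³/s

Q ≈ 0.140 m³/s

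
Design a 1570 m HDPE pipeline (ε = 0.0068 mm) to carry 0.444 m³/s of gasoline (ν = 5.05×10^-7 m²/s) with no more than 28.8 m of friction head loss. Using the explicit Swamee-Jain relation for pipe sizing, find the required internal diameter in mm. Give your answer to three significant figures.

Swamee-Jain (Type III): D = 0.66·[ε^1.25·(LQ²/(gh_f))^4.75 + ν·Q^9.4·(L/(gh_f))^5.2]^0.04
LQ²/(gh_f) = 1.095; L/(gh_f) = 5.557
Term 1 = ε^1.25·(…)^4.75 = 5.35×10^-7; Term 2 = ν·Q^9.4·(…)^5.2 = 1.83×10^-6
D = 0.66·(5.35×10^-7 + 1.83×10^-6)^0.04 = 0.3931 m = 393 mm
Check: V = 3.66 m/s, Re = 2.85×10^6, f = 0.01055, h_f = 28.8 m ≈ 28.8 m ✓

D ≈ 393 mm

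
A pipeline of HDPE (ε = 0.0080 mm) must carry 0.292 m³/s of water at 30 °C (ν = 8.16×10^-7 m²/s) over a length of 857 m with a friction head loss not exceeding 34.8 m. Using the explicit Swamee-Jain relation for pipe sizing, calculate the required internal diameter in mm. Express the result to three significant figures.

Swamee-Jain (Type III): D = 0.66·[ε^1.25·(LQ²/(gh_f))^4.75 + ν·Q^9.4·(L/(gh_f))^5.2]^0.04
LQ²/(gh_f) = 0.2140; L/(gh_f) = 2.510
Term 1 = ε^1.25·(…)^4.75 = 2.81×10^-10; Term 2 = ν·Q^9.4·(…)^5.2 = 9.22×10^-10
D = 0.66·(2.81×10^-10 + 9.22×10^-10)^0.04 = 0.2902 m = 290 mm
Check: V = 4.41 m/s, Re = 1.57×10^6, f = 0.01159, h_f = 34.0 m ≈ 34.8 m ✓

D ≈ 290 mm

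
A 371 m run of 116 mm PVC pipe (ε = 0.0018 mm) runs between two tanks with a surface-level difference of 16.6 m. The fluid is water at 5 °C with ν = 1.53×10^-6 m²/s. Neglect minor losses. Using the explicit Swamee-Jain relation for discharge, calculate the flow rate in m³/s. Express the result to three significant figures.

Swamee-Jain (Type II): Q = -0.965·√(gD⁵h_f/L)·ln[ε/(3.7D) + √(3.17ν²L/(gD³h_f))]
√(gD⁵h_f/L) = √(9.81·0.116⁵·16.6/371) = 0.003036
ε/(3.7D) = 4.19×10^-6; √(3.17ν²L/(gD³h_f)) = 1.04×10^-4
Q = -0.965·0.003036·ln(1.083×10^-4) = 0.02675 m³/s
Check: V = 2.53 m/s, Re = 1.92×10^5, f = 0.01580, h_f = 16.5 m ≈ 16.6 m ✓

Q ≈ 0.0268 m³/s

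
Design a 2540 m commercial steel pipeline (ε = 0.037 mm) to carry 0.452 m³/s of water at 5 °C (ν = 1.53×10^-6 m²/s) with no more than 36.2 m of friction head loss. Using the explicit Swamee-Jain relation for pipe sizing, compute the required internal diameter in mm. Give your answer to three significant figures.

D ≈ 441 mm

Swamee-Jain (Type III): D = 0.66·[ε^1.25·(LQ²/(gh_f))^4.75 + ν·Q^9.4·(L/(gh_f))^5.2]^0.04
LQ²/(gh_f) = 1.461; L/(gh_f) = 7.152
Term 1 = ε^1.25·(…)^4.75 = 1.75×10^-5; Term 2 = ν·Q^9.4·(…)^5.2 = 2.43×10^-5
D = 0.66·(1.75×10^-5 + 2.43×10^-5)^0.04 = 0.4410 m = 441 mm
Check: V = 2.96 m/s, Re = 8.53×10^5, f = 0.01346, h_f = 34.6 m ≈ 36.2 m ✓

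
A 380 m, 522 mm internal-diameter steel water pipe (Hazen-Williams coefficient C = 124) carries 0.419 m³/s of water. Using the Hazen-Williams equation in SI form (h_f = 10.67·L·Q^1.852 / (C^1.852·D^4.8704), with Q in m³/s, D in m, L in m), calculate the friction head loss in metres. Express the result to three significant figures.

h_f ≈ 2.55 m

h_f = 10.67·380·0.419^1.852 / (124^1.852·0.522^4.8704) = 2.549 m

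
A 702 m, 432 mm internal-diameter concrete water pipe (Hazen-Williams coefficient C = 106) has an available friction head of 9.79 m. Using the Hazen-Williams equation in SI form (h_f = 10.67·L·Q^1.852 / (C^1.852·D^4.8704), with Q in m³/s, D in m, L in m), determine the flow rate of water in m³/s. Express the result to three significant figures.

Rearranging: Q = [h_f·C^1.852·D^4.8704 / (10.67·L)]^(1/1.852)
Q = [9.79·106^1.852·0.432^4.8704 / (10.67·702)]^0.540 = 0.3233 m³/s

Q ≈ 0.323 m³/s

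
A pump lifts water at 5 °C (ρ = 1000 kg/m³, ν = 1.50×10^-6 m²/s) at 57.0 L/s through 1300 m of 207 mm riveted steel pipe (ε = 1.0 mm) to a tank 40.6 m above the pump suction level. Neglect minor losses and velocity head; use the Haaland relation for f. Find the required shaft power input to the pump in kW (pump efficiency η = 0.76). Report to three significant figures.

V = 4Q/(πD²) = 1.694 m/s; Re = 2.34×10^5; ε/D = 0.00483; f = 0.03049
h_f = f(L/D)V²/2g = 28.00 m
Total head H = z + h_f = 40.6 + 28.00 = 68.60 m
P_hyd = ρgQH = 1000·9.81·0.0570·68.60 = 38.36 kW
P_shaft = P_hyd/η = 38.36/0.76 = 50.47 kW

P_shaft ≈ 50.5 kW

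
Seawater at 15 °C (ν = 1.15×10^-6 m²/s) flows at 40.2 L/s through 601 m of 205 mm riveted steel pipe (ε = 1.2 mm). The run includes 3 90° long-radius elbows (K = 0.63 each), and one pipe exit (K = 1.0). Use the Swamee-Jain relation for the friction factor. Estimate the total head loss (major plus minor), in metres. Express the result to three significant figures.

V = 4Q/(πD²) = 1.218 m/s; V²/2g = 0.07561 m
Re = 2.17×10^5, ε/D = 0.00585 → f = 0.03243 (Swamee-Jain)
Major: h_f = f(L/D)·V²/2g = 0.03243·2932·0.07561 = 7.187 m
Minor: ΣK = 2.89; h_m = ΣK·V²/2g = 0.2185 m
Total H_L = 7.187 + 0.2185 = 7.406 m

H_L ≈ 7.41 m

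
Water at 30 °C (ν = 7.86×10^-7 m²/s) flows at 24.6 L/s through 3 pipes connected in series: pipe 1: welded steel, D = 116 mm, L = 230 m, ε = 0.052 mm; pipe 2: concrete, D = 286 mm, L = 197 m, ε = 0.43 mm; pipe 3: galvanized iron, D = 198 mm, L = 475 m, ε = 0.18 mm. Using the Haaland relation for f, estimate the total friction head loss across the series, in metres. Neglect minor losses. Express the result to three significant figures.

Pipe 1: V = 2.328 m/s, Re = 3.44×10^5, ε/D = 4.48×10^-4, f = 0.01761, h_1 = f(L/D)V²/2g = 9.640 m
Pipe 2: V = 0.3829 m/s, Re = 1.39×10^5, ε/D = 0.00150, f = 0.02311, h_2 = f(L/D)V²/2g = 0.1190 m
Pipe 3: V = 0.7989 m/s, Re = 2.01×10^5, ε/D = 9.09×10^-4, f = 0.02053, h_3 = f(L/D)V²/2g = 1.603 m
Series → Q common, losses add: H = Σh = 11.36 m

H ≈ 11.4 m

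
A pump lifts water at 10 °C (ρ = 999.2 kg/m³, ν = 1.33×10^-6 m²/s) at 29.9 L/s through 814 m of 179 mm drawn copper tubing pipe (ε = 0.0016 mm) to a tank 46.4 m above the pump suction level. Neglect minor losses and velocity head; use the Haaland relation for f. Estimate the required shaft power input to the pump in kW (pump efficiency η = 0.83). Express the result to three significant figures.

V = 4Q/(πD²) = 1.188 m/s; Re = 1.60×10^5; ε/D = 8.94×10^-6; f = 0.01624
h_f = f(L/D)V²/2g = 5.315 m
Total head H = z + h_f = 46.4 + 5.315 = 51.71 m
P_hyd = ρgQH = 999.2·9.81·0.0299·51.71 = 15.16 kW
P_shaft = P_hyd/η = 15.16/0.83 = 18.26 kW

P_shaft ≈ 18.3 kW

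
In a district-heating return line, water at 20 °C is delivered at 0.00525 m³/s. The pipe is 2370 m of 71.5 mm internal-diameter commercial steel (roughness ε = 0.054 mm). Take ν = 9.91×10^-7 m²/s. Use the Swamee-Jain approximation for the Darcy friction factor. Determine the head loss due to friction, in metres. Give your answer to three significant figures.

h_f ≈ 62.4 m

V = 4Q/(πD²) = 4·0.00525/(π·0.0715²) = 1.308 m/s
Re = VD/ν = 1.308·0.0715/9.91×10^-7 = 9.43×10^4 → turbulent
ε/D = 0.054/71.5 = 7.55×10^-4
Swamee-Jain: f = 0.02159
h_f = f(L/D)V²/(2g) = 0.02159·(2370/0.0715)·1.308²/(2·9.81) = 62.36 m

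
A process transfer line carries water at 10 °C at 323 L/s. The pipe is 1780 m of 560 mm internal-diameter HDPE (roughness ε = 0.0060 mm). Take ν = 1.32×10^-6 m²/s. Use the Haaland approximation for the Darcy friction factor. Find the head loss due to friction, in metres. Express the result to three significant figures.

V = 4Q/(πD²) = 4·0.323/(π·0.560²) = 1.311 m/s
Re = VD/ν = 1.311·0.560/1.32×10^-6 = 5.56×10^5 → turbulent
ε/D = 0.0060/560 = 1.07×10^-5
Haaland: f = 0.01295
h_f = f(L/D)V²/(2g) = 0.01295·(1780/0.560)·1.311²/(2·9.81) = 3.608 m

h_f ≈ 3.61 m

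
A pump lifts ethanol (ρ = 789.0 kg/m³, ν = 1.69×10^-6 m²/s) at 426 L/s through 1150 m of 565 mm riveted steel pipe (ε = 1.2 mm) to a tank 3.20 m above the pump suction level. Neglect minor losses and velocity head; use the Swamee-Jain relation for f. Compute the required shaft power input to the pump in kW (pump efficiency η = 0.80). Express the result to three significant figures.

V = 4Q/(πD²) = 1.699 m/s; Re = 5.68×10^5; ε/D = 0.00212; f = 0.02421
h_f = f(L/D)V²/2g = 7.252 m
Total head H = z + h_f = 3.20 + 7.252 = 10.45 m
P_hyd = ρgQH = 789.0·9.81·0.426·10.45 = 34.46 kW
P_shaft = P_hyd/η = 34.46/0.80 = 43.08 kW

P_shaft ≈ 43.1 kW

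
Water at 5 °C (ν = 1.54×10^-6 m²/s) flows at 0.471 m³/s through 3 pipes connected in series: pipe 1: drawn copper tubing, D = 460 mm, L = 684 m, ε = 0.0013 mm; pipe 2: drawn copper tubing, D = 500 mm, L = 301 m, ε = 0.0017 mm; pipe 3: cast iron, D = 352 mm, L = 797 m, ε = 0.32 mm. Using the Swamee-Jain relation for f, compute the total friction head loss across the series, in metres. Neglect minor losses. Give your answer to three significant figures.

H ≈ 62.4 m

Pipe 1: V = 2.834 m/s, Re = 8.47×10^5, ε/D = 2.83×10^-6, f = 0.01200, h_1 = f(L/D)V²/2g = 7.307 m
Pipe 2: V = 2.399 m/s, Re = 7.79×10^5, ε/D = 3.40×10^-6, f = 0.01218, h_2 = f(L/D)V²/2g = 2.151 m
Pipe 3: V = 4.840 m/s, Re = 1.11×10^6, ε/D = 9.09×10^-4, f = 0.01957, h_3 = f(L/D)V²/2g = 52.90 m
Series → Q common, losses add: H = Σh = 62.36 m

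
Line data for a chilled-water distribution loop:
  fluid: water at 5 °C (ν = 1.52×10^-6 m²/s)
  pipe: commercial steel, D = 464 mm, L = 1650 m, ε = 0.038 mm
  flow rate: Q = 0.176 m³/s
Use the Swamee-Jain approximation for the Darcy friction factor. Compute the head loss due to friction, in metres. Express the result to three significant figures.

V = 4Q/(πD²) = 4·0.176/(π·0.464²) = 1.041 m/s
Re = VD/ν = 1.041·0.464/1.52×10^-6 = 3.18×10^5 → turbulent
ε/D = 0.038/464 = 8.19×10^-5
Swamee-Jain: f = 0.01514
h_f = f(L/D)V²/(2g) = 0.01514·(1650/0.464)·1.041²/(2·9.81) = 2.972 m

h_f ≈ 2.97 m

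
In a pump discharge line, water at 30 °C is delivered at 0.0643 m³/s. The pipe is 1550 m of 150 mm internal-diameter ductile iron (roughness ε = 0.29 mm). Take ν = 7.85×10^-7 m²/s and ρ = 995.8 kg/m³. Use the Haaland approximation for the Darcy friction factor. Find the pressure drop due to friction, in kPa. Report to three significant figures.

Δp ≈ 1600 kPa

V = 4Q/(πD²) = 4·0.0643/(π·0.150²) = 3.639 m/s
Re = VD/ν = 3.639·0.150/7.85×10^-7 = 6.95×10^5 → turbulent
ε/D = 0.29/150 = 0.00193
Haaland: f = 0.02350
h_f = f(L/D)V²/(2g) = 0.02350·(1550/0.150)·3.639²/(2·9.81) = 163.8 m
Δp = ρg·h_f = 995.8·9.81·163.8 = 1600 kPa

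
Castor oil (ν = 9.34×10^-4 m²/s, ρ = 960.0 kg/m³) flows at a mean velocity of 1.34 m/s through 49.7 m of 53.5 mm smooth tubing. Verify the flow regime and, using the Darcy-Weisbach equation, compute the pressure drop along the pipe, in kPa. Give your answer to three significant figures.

Δp ≈ 668 kPa

Re = VD/ν = 1.34·0.05350/9.34×10^-4 = 76.8 → laminar (Re < 2300)
f = 64/Re = 0.8338
h_f = f(L/D)V²/(2g) = 0.8338·(49.7/0.05350)·1.34²/(2·9.81) = 70.89 m
Δp = ρg·h_f = 960.0·9.81·70.89 = 667.6 kPa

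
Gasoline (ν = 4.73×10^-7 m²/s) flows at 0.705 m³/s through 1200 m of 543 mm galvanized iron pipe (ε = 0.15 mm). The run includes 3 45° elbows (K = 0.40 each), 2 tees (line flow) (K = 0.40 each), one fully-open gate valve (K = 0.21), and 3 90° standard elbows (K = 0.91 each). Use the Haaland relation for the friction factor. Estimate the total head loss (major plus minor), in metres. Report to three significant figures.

V = 4Q/(πD²) = 3.044 m/s; V²/2g = 0.4724 m
Re = 3.49×10^6, ε/D = 2.76×10^-4 → f = 0.01491 (Haaland)
Major: h_f = f(L/D)·V²/2g = 0.01491·2210·0.4724 = 15.57 m
Minor: ΣK = 4.94; h_m = ΣK·V²/2g = 2.334 m
Total H_L = 15.57 + 2.334 = 17.90 m

H_L ≈ 17.9 m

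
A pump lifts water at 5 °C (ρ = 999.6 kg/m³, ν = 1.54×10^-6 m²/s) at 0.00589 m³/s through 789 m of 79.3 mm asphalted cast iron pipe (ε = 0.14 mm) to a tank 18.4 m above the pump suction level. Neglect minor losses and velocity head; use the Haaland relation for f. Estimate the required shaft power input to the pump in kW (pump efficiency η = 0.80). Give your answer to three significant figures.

P_shaft ≈ 2.64 kW

V = 4Q/(πD²) = 1.193 m/s; Re = 6.14×10^4; ε/D = 0.00177; f = 0.02523
h_f = f(L/D)V²/2g = 18.20 m
Total head H = z + h_f = 18.4 + 18.20 = 36.60 m
P_hyd = ρgQH = 999.6·9.81·0.00589·36.60 = 2.114 kW
P_shaft = P_hyd/η = 2.114/0.80 = 2.642 kW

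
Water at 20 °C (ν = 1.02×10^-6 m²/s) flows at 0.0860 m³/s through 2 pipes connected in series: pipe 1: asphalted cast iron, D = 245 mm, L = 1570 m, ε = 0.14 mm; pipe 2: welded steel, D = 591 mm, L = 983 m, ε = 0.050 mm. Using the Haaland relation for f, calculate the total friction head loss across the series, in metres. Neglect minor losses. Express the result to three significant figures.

Pipe 1: V = 1.824 m/s, Re = 4.38×10^5, ε/D = 5.71×10^-4, f = 0.01812, h_1 = f(L/D)V²/2g = 19.69 m
Pipe 2: V = 0.3135 m/s, Re = 1.82×10^5, ε/D = 8.46×10^-5, f = 0.01634, h_2 = f(L/D)V²/2g = 0.1361 m
Series → Q common, losses add: H = Σh = 19.83 m

H ≈ 19.8 m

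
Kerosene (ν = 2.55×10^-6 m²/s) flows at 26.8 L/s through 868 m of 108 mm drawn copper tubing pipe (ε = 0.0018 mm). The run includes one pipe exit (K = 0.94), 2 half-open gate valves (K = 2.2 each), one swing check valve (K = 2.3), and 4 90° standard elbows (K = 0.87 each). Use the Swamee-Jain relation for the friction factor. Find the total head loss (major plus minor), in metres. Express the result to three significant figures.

H_L ≈ 65.2 m

V = 4Q/(πD²) = 2.925 m/s; V²/2g = 0.4362 m
Re = 1.24×10^5, ε/D = 1.67×10^-5 → f = 0.01720 (Swamee-Jain)
Major: h_f = f(L/D)·V²/2g = 0.01720·8037·0.4362 = 60.32 m
Minor: ΣK = 11.1; h_m = ΣK·V²/2g = 4.851 m
Total H_L = 60.32 + 4.851 = 65.17 m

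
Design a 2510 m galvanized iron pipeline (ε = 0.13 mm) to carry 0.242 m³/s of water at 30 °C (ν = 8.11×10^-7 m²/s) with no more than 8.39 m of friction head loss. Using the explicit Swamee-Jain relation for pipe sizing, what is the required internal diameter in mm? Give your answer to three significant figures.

Swamee-Jain (Type III): D = 0.66·[ε^1.25·(LQ²/(gh_f))^4.75 + ν·Q^9.4·(L/(gh_f))^5.2]^0.04
LQ²/(gh_f) = 1.786; L/(gh_f) = 30.50
Term 1 = ε^1.25·(…)^4.75 = 2.18×10^-4; Term 2 = ν·Q^9.4·(…)^5.2 = 6.84×10^-5
D = 0.66·(2.18×10^-4 + 6.84×10^-5)^0.04 = 0.4762 m = 476 mm
Check: V = 1.36 m/s, Re = 7.98×10^5, f = 0.01569, h_f = 7.78 m ≈ 8.39 m ✓

D ≈ 476 mm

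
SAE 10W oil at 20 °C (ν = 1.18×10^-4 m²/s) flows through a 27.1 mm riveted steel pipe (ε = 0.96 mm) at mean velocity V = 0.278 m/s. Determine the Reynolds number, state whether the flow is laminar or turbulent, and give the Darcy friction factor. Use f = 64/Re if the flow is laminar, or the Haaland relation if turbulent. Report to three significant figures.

Re ≈ 63.8; laminar; f = 64/Re ≈ 1.00

Re = VD/ν = 0.2780·0.0271/1.18×10^-4 = 63.8
Re < 2300 → laminar → f = 64/Re = 1.002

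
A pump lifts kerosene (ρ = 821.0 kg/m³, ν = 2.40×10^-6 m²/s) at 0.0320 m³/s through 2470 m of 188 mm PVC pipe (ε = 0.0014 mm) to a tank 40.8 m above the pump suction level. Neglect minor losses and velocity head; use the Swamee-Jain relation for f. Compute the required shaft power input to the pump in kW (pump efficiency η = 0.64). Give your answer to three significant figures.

P_shaft ≈ 23.0 kW

V = 4Q/(πD²) = 1.153 m/s; Re = 9.03×10^4; ε/D = 7.45×10^-6; f = 0.01829
h_f = f(L/D)V²/2g = 16.28 m
Total head H = z + h_f = 40.8 + 16.28 = 57.08 m
P_hyd = ρgQH = 821.0·9.81·0.0320·57.08 = 14.71 kW
P_shaft = P_hyd/η = 14.71/0.64 = 22.99 kW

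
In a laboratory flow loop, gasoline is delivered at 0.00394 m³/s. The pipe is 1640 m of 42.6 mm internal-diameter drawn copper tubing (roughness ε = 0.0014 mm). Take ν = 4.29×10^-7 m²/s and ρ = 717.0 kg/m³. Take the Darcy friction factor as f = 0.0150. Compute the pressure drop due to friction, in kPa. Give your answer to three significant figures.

Δp ≈ 1580 kPa

V = 4Q/(πD²) = 4·0.00394/(π·0.0426²) = 2.764 m/s
h_f = f(L/D)V²/(2g) = 0.01500·(1640/0.0426)·2.764²/(2·9.81) = 224.9 m
Δp = ρg·h_f = 717.0·9.81·224.9 = 1582 kPa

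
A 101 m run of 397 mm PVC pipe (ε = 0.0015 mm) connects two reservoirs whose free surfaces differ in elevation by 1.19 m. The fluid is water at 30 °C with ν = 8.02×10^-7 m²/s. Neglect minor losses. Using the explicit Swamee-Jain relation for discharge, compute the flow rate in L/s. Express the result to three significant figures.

Swamee-Jain (Type II): Q = -0.965·√(gD⁵h_f/L)·ln[ε/(3.7D) + √(3.17ν²L/(gD³h_f))]
√(gD⁵h_f/L) = √(9.81·0.397⁵·1.19/101) = 0.03376
ε/(3.7D) = 1.02×10^-6; √(3.17ν²L/(gD³h_f)) = 1.68×10^-5
Q = -0.965·0.03376·ln(1.781×10^-5) = 0.3563 m³/s
Check: V = 2.88 m/s, Re = 1.42×10^6, f = 0.01106, h_f = 1.19 m ≈ 1.19 m ✓

Q ≈ 356 L/s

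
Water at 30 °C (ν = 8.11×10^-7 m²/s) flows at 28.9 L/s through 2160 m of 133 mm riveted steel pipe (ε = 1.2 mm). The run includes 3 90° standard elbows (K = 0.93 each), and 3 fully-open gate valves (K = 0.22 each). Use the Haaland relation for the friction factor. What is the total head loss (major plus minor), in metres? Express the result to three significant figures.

H_L ≈ 133 m

V = 4Q/(πD²) = 2.080 m/s; V²/2g = 0.2206 m
Re = 3.41×10^5, ε/D = 0.00902 → f = 0.03687 (Haaland)
Major: h_f = f(L/D)·V²/2g = 0.03687·16241·0.2206 = 132.1 m
Minor: ΣK = 3.45; h_m = ΣK·V²/2g = 0.7609 m
Total H_L = 132.1 + 0.7609 = 132.8 m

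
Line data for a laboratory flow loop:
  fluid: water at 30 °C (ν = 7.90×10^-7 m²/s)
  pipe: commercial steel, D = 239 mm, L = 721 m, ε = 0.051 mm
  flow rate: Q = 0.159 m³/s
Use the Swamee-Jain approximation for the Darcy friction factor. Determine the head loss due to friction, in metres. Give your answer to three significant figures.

h_f ≈ 28.7 m

V = 4Q/(πD²) = 4·0.159/(π·0.239²) = 3.544 m/s
Re = VD/ν = 3.544·0.239/7.90×10^-7 = 1.07×10^6 → turbulent
ε/D = 0.051/239 = 2.13×10^-4
Swamee-Jain: f = 0.01486
h_f = f(L/D)V²/(2g) = 0.01486·(721/0.239)·3.544²/(2·9.81) = 28.70 m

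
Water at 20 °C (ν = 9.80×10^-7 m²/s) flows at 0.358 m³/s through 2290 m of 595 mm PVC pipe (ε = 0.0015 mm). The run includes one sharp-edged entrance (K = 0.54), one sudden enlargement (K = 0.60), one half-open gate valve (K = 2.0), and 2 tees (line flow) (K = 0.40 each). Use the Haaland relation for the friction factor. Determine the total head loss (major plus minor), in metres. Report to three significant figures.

V = 4Q/(πD²) = 1.288 m/s; V²/2g = 0.08449 m
Re = 7.82×10^5, ε/D = 2.52×10^-6 → f = 0.01212 (Haaland)
Major: h_f = f(L/D)·V²/2g = 0.01212·3849·0.08449 = 3.940 m
Minor: ΣK = 3.94; h_m = ΣK·V²/2g = 0.3329 m
Total H_L = 3.940 + 0.3329 = 4.273 m

H_L ≈ 4.27 m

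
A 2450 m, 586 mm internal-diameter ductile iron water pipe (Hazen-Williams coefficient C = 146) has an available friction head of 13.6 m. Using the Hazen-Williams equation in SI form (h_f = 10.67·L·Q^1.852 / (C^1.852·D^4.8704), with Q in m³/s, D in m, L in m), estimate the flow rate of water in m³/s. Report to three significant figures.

Rearranging: Q = [h_f·C^1.852·D^4.8704 / (10.67·L)]^(1/1.852)
Q = [13.6·146^1.852·0.586^4.8704 / (10.67·2450)]^0.540 = 0.6038 m³/s

Q ≈ 0.604 m³/s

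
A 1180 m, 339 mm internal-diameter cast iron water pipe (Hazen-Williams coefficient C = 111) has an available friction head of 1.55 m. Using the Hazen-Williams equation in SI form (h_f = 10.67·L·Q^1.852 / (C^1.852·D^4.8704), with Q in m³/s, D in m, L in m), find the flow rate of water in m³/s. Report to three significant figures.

Rearranging: Q = [h_f·C^1.852·D^4.8704 / (10.67·L)]^(1/1.852)
Q = [1.55·111^1.852·0.339^4.8704 / (10.67·1180)]^0.540 = 0.04998 m³/s

Q ≈ 0.0500 m³/s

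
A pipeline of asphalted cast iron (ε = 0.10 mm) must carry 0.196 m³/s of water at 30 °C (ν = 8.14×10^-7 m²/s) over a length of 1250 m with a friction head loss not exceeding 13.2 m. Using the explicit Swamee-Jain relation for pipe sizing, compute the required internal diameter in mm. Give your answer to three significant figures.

D ≈ 348 mm

Swamee-Jain (Type III): D = 0.66·[ε^1.25·(LQ²/(gh_f))^4.75 + ν·Q^9.4·(L/(gh_f))^5.2]^0.04
LQ²/(gh_f) = 0.3708; L/(gh_f) = 9.653
Term 1 = ε^1.25·(…)^4.75 = 8.99×10^-8; Term 2 = ν·Q^9.4·(…)^5.2 = 2.39×10^-8
D = 0.66·(8.99×10^-8 + 2.39×10^-8)^0.04 = 0.3482 m = 348 mm
Check: V = 2.06 m/s, Re = 8.81×10^5, f = 0.01573, h_f = 12.2 m ≈ 13.2 m ✓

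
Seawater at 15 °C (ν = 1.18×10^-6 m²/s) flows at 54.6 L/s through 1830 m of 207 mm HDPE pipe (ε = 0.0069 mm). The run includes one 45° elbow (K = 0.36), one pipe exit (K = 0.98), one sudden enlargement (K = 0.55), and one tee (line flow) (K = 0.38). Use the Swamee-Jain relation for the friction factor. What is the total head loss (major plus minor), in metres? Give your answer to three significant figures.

V = 4Q/(πD²) = 1.622 m/s; V²/2g = 0.1342 m
Re = 2.85×10^5, ε/D = 3.33×10^-5 → f = 0.01489 (Swamee-Jain)
Major: h_f = f(L/D)·V²/2g = 0.01489·8841·0.1342 = 17.66 m
Minor: ΣK = 2.27; h_m = ΣK·V²/2g = 0.3045 m
Total H_L = 17.66 + 0.3045 = 17.96 m

H_L ≈ 18.0 m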